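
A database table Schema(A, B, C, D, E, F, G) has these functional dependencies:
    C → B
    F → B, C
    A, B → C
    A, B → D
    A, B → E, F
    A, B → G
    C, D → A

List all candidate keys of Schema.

{A, B} is a candidate key since {A, B}⁺ = {A, B, C, D, E, F, G} covers every attribute.
{A, C} is a candidate key since {A, C}⁺ = {A, B, C, D, E, F, G} covers every attribute.
{A, F} is a candidate key since {A, F}⁺ = {A, B, C, D, E, F, G} covers every attribute.
{C, D} is a candidate key since {C, D}⁺ = {A, B, C, D, E, F, G} covers every attribute.
{D, F} is a candidate key since {D, F}⁺ = {A, B, C, D, E, F, G} covers every attribute.
These are minimal and exhaustive — every other superkey contains one of them.

{A, B}, {A, C}, {A, F}, {C, D}, {D, F}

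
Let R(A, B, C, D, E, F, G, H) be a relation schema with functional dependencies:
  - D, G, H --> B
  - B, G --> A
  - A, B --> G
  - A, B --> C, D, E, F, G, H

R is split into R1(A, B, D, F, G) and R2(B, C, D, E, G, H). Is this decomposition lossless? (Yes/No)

The shared attributes are {B, D, G} and {B, D, G}⁺ = {A, B, C, D, E, F, G, H}.
This includes all of R1, so the common attributes are a superkey of R1 — the join is lossless.

Yes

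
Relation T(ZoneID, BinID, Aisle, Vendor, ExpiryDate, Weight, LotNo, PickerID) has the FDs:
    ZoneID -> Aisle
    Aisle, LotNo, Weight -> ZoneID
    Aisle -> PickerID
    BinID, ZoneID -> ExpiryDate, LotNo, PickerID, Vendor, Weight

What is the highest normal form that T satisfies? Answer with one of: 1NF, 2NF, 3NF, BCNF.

1NF

Candidate keys: {Aisle, BinID, LotNo, Weight}, {BinID, ZoneID}. Prime attributes: {Aisle, BinID, LotNo, Weight, ZoneID}.
ZoneID -> Aisle: {ZoneID}⁺ = {Aisle, PickerID, ZoneID}, which is not all of the attributes, so the left side is not a superkey — BCNF is violated.
Aisle -> PickerID has non-prime {PickerID} on the right and a non-superkey on the left, so 3NF fails.
The proper key subset {ZoneID} of {BinID, ZoneID} determines non-prime {PickerID}, so the relation is not even in 2NF.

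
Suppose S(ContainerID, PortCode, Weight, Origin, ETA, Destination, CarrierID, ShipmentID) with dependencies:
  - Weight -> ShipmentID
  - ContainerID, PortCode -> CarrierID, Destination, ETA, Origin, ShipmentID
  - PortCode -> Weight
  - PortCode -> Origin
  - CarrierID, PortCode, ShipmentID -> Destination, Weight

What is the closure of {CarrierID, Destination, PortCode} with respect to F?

{CarrierID, Destination, Origin, PortCode, ShipmentID, Weight}

Start with {CarrierID, Destination, PortCode}.
PortCode -> Weight applies; add {Weight} → now {CarrierID, Destination, PortCode, Weight}.
PortCode -> Origin applies; add {Origin} → now {CarrierID, Destination, Origin, PortCode, Weight}.
Weight -> ShipmentID applies; add {ShipmentID} → now {CarrierID, Destination, Origin, PortCode, ShipmentID, Weight}.
No further FD applies.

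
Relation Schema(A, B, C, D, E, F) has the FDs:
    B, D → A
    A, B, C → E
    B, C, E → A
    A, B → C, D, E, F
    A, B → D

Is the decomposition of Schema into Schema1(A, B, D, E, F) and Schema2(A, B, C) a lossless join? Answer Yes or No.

Schema1 ∩ Schema2 = {A, B}; its closure under F is {A, B, C, D, E, F}.
Since Schema1 ⊆ {A, B, C, D, E, F}, the intersection is a superkey of Schema1; the decomposition is lossless.

Yes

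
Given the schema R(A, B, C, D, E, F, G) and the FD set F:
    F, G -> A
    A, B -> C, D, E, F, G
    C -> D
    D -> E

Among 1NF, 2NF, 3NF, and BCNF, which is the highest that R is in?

2NF

Candidate keys: {A, B}, {B, F, G}. Prime attributes: {A, B, F, G}.
F, G -> A: {F, G}⁺ = {A, F, G}, which is not all of the attributes, so the left side is not a superkey — BCNF is violated.
C -> D has non-prime {D} on the right and a non-superkey on the left, so 3NF fails.
Checking every proper subset of each key, none determines a non-prime attribute — 2NF is satisfied.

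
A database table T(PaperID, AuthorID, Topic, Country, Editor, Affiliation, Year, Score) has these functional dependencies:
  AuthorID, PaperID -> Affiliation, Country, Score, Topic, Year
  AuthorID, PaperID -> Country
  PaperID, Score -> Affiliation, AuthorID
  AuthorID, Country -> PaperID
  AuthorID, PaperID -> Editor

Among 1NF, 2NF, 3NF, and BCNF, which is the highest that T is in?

BCNF

Candidate keys: {AuthorID, Country}, {AuthorID, PaperID}, {PaperID, Score}. Prime attributes: {AuthorID, Country, PaperID, Score}.
Every FD has a superkey on the left, so the relation is in BCNF.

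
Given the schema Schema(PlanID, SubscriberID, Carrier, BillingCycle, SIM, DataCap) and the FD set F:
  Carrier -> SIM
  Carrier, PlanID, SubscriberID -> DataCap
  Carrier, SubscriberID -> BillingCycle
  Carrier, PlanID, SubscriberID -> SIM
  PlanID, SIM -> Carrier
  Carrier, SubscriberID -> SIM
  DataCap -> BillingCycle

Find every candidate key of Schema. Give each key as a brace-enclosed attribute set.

Attributes never on any right-hand side: {PlanID, SubscriberID} — every candidate key must contain all of them.
{Carrier, PlanID, SubscriberID}⁺ = {BillingCycle, Carrier, DataCap, PlanID, SIM, SubscriberID} — all of the relation — so {Carrier, PlanID, SubscriberID} is a candidate key.
{PlanID, SIM, SubscriberID}⁺ = {BillingCycle, Carrier, DataCap, PlanID, SIM, SubscriberID} — all of the relation — so {PlanID, SIM, SubscriberID} is a candidate key.
These are minimal and exhaustive — every other superkey contains one of them.

{Carrier, PlanID, SubscriberID}, {PlanID, SIM, SubscriberID}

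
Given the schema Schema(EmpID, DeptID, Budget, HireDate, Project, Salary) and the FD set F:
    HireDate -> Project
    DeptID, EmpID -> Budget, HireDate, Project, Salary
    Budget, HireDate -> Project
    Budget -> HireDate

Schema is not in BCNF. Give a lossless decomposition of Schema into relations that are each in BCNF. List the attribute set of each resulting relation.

{Budget, DeptID, EmpID, Salary}; {Budget, HireDate}; {HireDate, Project}

Candidate key of the original relation: {DeptID, EmpID}.
{Budget, DeptID, EmpID, HireDate, Project, Salary}: {HireDate} determines {HireDate, Project} here but is not a superkey — split on HireDate -> Project, giving {HireDate, Project} and {Budget, DeptID, EmpID, HireDate, Salary}.
{HireDate, Project} has no BCNF violation.
{Budget, DeptID, EmpID, HireDate, Salary}: {Budget} determines {Budget, HireDate} here but is not a superkey — split on Budget -> HireDate, giving {Budget, HireDate} and {Budget, DeptID, EmpID, Salary}.
{Budget, HireDate} has no BCNF violation.
{Budget, DeptID, EmpID, Salary} has no BCNF violation.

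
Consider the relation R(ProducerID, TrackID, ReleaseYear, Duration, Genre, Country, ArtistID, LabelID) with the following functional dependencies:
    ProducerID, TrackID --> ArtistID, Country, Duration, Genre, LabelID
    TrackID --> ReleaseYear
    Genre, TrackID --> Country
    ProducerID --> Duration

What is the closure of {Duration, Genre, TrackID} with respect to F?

Start with {Duration, Genre, TrackID}.
TrackID --> ReleaseYear applies; add {ReleaseYear} → now {Duration, Genre, ReleaseYear, TrackID}.
Genre, TrackID --> Country applies; add {Country} → now {Country, Duration, Genre, ReleaseYear, TrackID}.
No further FD applies.

{Country, Duration, Genre, ReleaseYear, TrackID}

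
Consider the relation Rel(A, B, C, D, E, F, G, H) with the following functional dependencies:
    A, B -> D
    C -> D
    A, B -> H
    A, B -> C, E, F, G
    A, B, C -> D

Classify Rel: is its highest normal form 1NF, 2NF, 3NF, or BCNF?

2NF

Candidate key: {A, B}. Prime attributes: {A, B}.
C -> D breaks BCNF: {C}⁺ = {C, D}, so {C} is not a superkey.
Because {D} is non-prime and the left side of C -> D is not a superkey, the relation is not in 3NF.
No non-prime attribute depends on a proper subset of any candidate key, so 2NF holds.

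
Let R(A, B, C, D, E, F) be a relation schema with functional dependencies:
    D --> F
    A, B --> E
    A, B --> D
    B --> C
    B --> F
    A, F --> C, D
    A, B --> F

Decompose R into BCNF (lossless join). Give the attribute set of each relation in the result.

Candidate key of the original relation: {A, B}.
Within {A, B, C, D, E, F}: {D}⁺ ∩ {A, B, C, D, E, F} = {D, F}, not the whole set, so D --> F violates BCNF; decompose into {D, F} and {A, B, C, D, E}.
{D, F} has no BCNF violation.
Within {A, B, C, D, E}: {B}⁺ ∩ {A, B, C, D, E} = {B, C}, not the whole set, so B --> C violates BCNF; decompose into {B, C} and {A, B, D, E}.
{B, C} has no BCNF violation.
{A, B, D, E} has no BCNF violation.

{A, B, D, E}; {B, C}; {D, F}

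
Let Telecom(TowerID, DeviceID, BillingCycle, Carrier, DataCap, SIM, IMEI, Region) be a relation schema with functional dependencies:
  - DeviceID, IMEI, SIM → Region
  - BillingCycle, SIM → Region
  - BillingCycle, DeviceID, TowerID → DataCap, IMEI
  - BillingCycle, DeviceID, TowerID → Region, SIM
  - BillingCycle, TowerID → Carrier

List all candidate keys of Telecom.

{BillingCycle, DeviceID, TowerID}

{BillingCycle, DeviceID, TowerID} never appear on the right of any FD, so every key must include all of them.
{BillingCycle, DeviceID, TowerID} is a candidate key since {BillingCycle, DeviceID, TowerID}⁺ = {BillingCycle, Carrier, DataCap, DeviceID, IMEI, Region, SIM, TowerID} covers every attribute.
Every other attribute set either contains this one or has a smaller closure.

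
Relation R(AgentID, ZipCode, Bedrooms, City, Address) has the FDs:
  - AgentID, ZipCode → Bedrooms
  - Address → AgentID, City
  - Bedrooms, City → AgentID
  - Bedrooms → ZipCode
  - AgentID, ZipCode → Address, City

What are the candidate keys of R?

Closure of {Address, Bedrooms} is {Address, AgentID, Bedrooms, City, ZipCode}, the whole schema; {Address, Bedrooms} is a candidate key.
Closure of {Address, ZipCode} is {Address, AgentID, Bedrooms, City, ZipCode}, the whole schema; {Address, ZipCode} is a candidate key.
Closure of {AgentID, Bedrooms} is {Address, AgentID, Bedrooms, City, ZipCode}, the whole schema; {AgentID, Bedrooms} is a candidate key.
Closure of {AgentID, ZipCode} is {Address, AgentID, Bedrooms, City, ZipCode}, the whole schema; {AgentID, ZipCode} is a candidate key.
Closure of {Bedrooms, City} is {Address, AgentID, Bedrooms, City, ZipCode}, the whole schema; {Bedrooms, City} is a candidate key.
Any other superkey properly contains one of these, so there are no further candidate keys.

{Address, Bedrooms}, {Address, ZipCode}, {AgentID, Bedrooms}, {AgentID, ZipCode}, {Bedrooms, City}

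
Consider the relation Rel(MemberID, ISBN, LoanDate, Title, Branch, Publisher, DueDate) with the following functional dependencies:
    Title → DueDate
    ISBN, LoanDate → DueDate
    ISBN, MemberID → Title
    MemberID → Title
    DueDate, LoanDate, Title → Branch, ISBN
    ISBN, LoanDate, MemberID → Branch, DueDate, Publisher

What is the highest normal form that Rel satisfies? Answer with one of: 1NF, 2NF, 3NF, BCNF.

Candidate key: {LoanDate, MemberID}. Prime attributes: {LoanDate, MemberID}.
Title → DueDate breaks BCNF: {Title}⁺ = {DueDate, Title}, so {Title} is not a superkey.
Because {DueDate} is non-prime and the left side of Title → DueDate is not a superkey, the relation is not in 3NF.
{MemberID} is a proper subset of the key {LoanDate, MemberID}, and {MemberID}⁺ contains the non-prime attributes {DueDate, Title} — a partial dependency, so 2NF is violated.

1NF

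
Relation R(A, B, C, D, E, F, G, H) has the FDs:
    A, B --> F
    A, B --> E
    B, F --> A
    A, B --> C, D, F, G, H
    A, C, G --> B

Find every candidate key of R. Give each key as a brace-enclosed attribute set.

{A, B}⁺ = {A, B, C, D, E, F, G, H} — all of the relation — so {A, B} is a candidate key.
{B, F}⁺ = {A, B, C, D, E, F, G, H} — all of the relation — so {B, F} is a candidate key.
{A, C, G}⁺ = {A, B, C, D, E, F, G, H} — all of the relation — so {A, C, G} is a candidate key.
Any other superkey properly contains one of these, so there are no further candidate keys.

{A, B}, {A, C, G}, {B, F}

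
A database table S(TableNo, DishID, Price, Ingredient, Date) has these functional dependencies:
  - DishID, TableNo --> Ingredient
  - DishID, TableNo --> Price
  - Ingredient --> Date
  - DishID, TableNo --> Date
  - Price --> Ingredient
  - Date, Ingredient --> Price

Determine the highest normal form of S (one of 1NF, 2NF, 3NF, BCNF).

Candidate key: {DishID, TableNo}. Prime attributes: {DishID, TableNo}.
For Ingredient --> Date we have {Ingredient}⁺ = {Date, Ingredient, Price}; {Ingredient} is not a superkey, so BCNF fails.
Ingredient --> Date determines the non-prime attribute {Date} from a non-superkey — 3NF is violated.
No proper subset of a key has a non-prime attribute in its closure, so there is no partial dependency; 2NF holds.

2NF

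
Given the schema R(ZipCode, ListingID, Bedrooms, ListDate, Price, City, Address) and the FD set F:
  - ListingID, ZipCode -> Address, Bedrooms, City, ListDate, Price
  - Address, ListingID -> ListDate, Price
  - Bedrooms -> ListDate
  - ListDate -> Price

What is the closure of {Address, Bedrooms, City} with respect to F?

{Address, Bedrooms, City, ListDate, Price}

Start with {Address, Bedrooms, City}.
Bedrooms -> ListDate applies; add {ListDate} → now {Address, Bedrooms, City, ListDate}.
ListDate -> Price applies; add {Price} → now {Address, Bedrooms, City, ListDate, Price}.
No further FD applies.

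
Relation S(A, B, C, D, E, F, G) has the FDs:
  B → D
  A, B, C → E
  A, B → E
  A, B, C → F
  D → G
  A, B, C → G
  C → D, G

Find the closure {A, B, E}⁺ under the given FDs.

{A, B, D, E, G}

Start with {A, B, E}.
B → D applies; add {D} → now {A, B, D, E}.
D → G applies; add {G} → now {A, B, D, E, G}.
No further FD applies.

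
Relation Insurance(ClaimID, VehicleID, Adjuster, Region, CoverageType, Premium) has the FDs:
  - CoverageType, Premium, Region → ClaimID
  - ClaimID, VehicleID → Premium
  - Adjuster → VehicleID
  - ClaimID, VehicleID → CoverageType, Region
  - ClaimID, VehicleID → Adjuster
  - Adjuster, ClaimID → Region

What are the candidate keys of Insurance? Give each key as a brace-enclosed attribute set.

{Adjuster, ClaimID}, {Adjuster, CoverageType, Premium, Region}, {ClaimID, VehicleID}, {CoverageType, Premium, Region, VehicleID}

{Adjuster, ClaimID}⁺ = {Adjuster, ClaimID, CoverageType, Premium, Region, VehicleID}, which is every attribute, so {Adjuster, ClaimID} is a candidate key.
{ClaimID, VehicleID}⁺ = {Adjuster, ClaimID, CoverageType, Premium, Region, VehicleID}, which is every attribute, so {ClaimID, VehicleID} is a candidate key.
{Adjuster, CoverageType, Premium, Region}⁺ = {Adjuster, ClaimID, CoverageType, Premium, Region, VehicleID}, which is every attribute, so {Adjuster, CoverageType, Premium, Region} is a candidate key.
{CoverageType, Premium, Region, VehicleID}⁺ = {Adjuster, ClaimID, CoverageType, Premium, Region, VehicleID}, which is every attribute, so {CoverageType, Premium, Region, VehicleID} is a candidate key.
No proper subset of any of these is a key, and no other minimal superkey exists.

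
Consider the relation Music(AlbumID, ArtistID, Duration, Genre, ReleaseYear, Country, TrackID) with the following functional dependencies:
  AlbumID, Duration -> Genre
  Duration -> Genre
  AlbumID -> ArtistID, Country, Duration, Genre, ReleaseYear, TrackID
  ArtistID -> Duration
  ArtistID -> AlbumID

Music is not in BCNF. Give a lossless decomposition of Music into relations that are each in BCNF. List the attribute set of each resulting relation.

{AlbumID, ArtistID, Country, Duration, ReleaseYear, TrackID}; {Duration, Genre}

Candidate keys of the original relation: {AlbumID}, {ArtistID}.
Within {AlbumID, ArtistID, Country, Duration, Genre, ReleaseYear, TrackID}: {Duration}⁺ ∩ {AlbumID, ArtistID, Country, Duration, Genre, ReleaseYear, TrackID} = {Duration, Genre}, not the whole set, so Duration -> Genre violates BCNF; decompose into {Duration, Genre} and {AlbumID, ArtistID, Country, Duration, ReleaseYear, TrackID}.
{Duration, Genre}: every determinant is a superkey — BCNF.
{AlbumID, ArtistID, Country, Duration, ReleaseYear, TrackID}: every determinant is a superkey — BCNF.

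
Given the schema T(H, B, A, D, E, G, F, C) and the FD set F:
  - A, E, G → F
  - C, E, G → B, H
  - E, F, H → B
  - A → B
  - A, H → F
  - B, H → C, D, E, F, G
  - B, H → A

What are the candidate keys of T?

{A, H}⁺ = {A, B, C, D, E, F, G, H} — all of the relation — so {A, H} is a candidate key.
{B, H}⁺ = {A, B, C, D, E, F, G, H} — all of the relation — so {B, H} is a candidate key.
{C, E, G}⁺ = {A, B, C, D, E, F, G, H} — all of the relation — so {C, E, G} is a candidate key.
{E, F, H}⁺ = {A, B, C, D, E, F, G, H} — all of the relation — so {E, F, H} is a candidate key.
No proper subset of any of these is a key, and no other minimal superkey exists.

{A, H}, {B, H}, {C, E, G}, {E, F, H}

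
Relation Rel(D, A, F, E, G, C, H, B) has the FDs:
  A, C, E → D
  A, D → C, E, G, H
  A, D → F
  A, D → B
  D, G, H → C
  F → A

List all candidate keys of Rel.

{A, C, E}, {A, D}, {C, E, F}, {D, F}

{A, D}⁺ = {A, B, C, D, E, F, G, H}, which is every attribute, so {A, D} is a candidate key.
{D, F}⁺ = {A, B, C, D, E, F, G, H}, which is every attribute, so {D, F} is a candidate key.
{A, C, E}⁺ = {A, B, C, D, E, F, G, H}, which is every attribute, so {A, C, E} is a candidate key.
{C, E, F}⁺ = {A, B, C, D, E, F, G, H}, which is every attribute, so {C, E, F} is a candidate key.
Any other superkey properly contains one of these, so there are no further candidate keys.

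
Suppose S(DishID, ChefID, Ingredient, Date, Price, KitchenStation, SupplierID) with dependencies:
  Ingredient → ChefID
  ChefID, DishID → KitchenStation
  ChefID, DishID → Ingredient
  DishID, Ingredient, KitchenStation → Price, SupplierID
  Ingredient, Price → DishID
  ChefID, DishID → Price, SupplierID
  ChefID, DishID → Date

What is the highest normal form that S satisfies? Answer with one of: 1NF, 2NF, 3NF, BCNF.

Candidate keys: {ChefID, DishID}, {DishID, Ingredient}, {Ingredient, Price}. Prime attributes: {ChefID, DishID, Ingredient, Price}.
For Ingredient → ChefID we have {Ingredient}⁺ = {ChefID, Ingredient}; {Ingredient} is not a superkey, so BCNF fails.
Since {ChefID} ⊆ prime attributes and every other non-superkey FD also has a prime right side, the schema is in 3NF.

3NF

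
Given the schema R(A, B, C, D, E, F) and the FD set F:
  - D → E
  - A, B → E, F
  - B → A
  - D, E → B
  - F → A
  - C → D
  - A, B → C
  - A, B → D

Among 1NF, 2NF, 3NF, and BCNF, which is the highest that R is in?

2NF

Candidate keys: {B}, {C}, {D}. Prime attributes: {B, C, D}.
F → A breaks BCNF: {F}⁺ = {A, F}, so {F} is not a superkey.
F → A determines the non-prime attribute {A} from a non-superkey — 3NF is violated.
All keys have size 1, which rules out partial dependencies — 2NF is satisfied.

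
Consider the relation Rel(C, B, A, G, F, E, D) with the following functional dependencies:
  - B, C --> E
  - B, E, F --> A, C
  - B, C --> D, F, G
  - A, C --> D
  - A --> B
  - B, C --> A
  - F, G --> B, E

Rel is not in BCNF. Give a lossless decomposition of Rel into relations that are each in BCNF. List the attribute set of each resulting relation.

Candidate keys of the original relation: {A, C}, {A, E, F}, {B, C}, {B, E, F}, {F, G}.
{A, B, C, D, E, F, G}: {A} determines {A, B} here but is not a superkey — split on A --> B, giving {A, B} and {A, C, D, E, F, G}.
{A, B} has no BCNF violation.
{A, C, D, E, F, G} has no BCNF violation.

{A, B}; {A, C, D, E, F, G}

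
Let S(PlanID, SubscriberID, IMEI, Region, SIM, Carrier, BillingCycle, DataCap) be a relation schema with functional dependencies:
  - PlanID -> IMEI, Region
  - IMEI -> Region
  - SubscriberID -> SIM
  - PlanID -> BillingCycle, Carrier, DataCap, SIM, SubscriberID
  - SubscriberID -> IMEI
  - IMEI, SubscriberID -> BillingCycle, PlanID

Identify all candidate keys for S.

{PlanID}⁺ = {BillingCycle, Carrier, DataCap, IMEI, PlanID, Region, SIM, SubscriberID} — all of the relation — so {PlanID} is a candidate key.
{SubscriberID}⁺ = {BillingCycle, Carrier, DataCap, IMEI, PlanID, Region, SIM, SubscriberID} — all of the relation — so {SubscriberID} is a candidate key.
No proper subset of any of these is a key, and no other minimal superkey exists.

{PlanID}, {SubscriberID}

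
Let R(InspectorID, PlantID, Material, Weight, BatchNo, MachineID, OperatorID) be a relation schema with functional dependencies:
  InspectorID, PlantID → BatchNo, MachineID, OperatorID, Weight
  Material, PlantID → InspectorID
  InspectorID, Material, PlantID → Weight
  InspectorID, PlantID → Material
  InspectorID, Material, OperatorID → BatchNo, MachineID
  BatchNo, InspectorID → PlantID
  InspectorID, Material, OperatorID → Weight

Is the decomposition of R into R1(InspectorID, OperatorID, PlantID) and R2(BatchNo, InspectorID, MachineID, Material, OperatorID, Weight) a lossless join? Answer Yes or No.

No

Common attributes: {InspectorID, OperatorID}; their closure is {InspectorID, OperatorID}.
The closure covers neither R1 nor R2 entirely; the join is not lossless.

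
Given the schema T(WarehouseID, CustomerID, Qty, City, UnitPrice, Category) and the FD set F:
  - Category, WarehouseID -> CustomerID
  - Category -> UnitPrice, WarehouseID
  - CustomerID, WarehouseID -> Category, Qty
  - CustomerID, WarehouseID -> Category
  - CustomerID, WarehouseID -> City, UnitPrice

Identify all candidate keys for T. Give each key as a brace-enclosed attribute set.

{Category}⁺ = {Category, City, CustomerID, Qty, UnitPrice, WarehouseID}, which is every attribute, so {Category} is a candidate key.
{CustomerID, WarehouseID}⁺ = {Category, City, CustomerID, Qty, UnitPrice, WarehouseID}, which is every attribute, so {CustomerID, WarehouseID} is a candidate key.
These are minimal and exhaustive — every other superkey contains one of them.

{Category}, {CustomerID, WarehouseID}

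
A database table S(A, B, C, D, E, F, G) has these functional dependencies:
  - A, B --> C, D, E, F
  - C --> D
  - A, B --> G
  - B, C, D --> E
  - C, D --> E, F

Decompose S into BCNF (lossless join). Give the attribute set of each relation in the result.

Candidate key of the original relation: {A, B}.
{A, B, C, D, E, F, G}: {C} determines {C, D, E, F} here but is not a superkey — split on C --> D, E, F, giving {C, D, E, F} and {A, B, C, G}.
{C, D, E, F}: every determinant is a superkey — BCNF.
{A, B, C, G}: every determinant is a superkey — BCNF.

{A, B, C, G}; {C, D, E, F}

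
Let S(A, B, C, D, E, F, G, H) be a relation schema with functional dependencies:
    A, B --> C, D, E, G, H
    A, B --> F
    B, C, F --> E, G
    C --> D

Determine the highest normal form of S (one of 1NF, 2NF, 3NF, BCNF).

Candidate key: {A, B}. Prime attributes: {A, B}.
B, C, F --> E, G: {B, C, F}⁺ = {B, C, D, E, F, G}, which is not all of the attributes, so the left side is not a superkey — BCNF is violated.
B, C, F --> E, G has non-prime {E, G} on the right and a non-superkey on the left, so 3NF fails.
No proper subset of a key has a non-prime attribute in its closure, so there is no partial dependency; 2NF holds.

2NF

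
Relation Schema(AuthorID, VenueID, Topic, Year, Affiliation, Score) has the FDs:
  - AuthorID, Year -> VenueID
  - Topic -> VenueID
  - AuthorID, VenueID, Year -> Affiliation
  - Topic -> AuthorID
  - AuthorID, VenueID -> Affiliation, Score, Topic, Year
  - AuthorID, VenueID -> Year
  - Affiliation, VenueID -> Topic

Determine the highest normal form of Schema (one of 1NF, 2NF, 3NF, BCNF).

Candidate keys: {Affiliation, VenueID}, {AuthorID, VenueID}, {AuthorID, Year}, {Topic}. Prime attributes: {Affiliation, AuthorID, Topic, VenueID, Year}.
Every FD has a superkey on the left, so the relation is in BCNF.

BCNF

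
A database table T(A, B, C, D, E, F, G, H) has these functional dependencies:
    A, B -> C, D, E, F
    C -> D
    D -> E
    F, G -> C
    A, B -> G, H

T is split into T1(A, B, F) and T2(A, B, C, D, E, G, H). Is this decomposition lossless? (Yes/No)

Yes

Common attributes: {A, B}; their closure is {A, B, C, D, E, F, G, H}.
This includes all of T1, so the common attributes are a superkey of T1 — the join is lossless.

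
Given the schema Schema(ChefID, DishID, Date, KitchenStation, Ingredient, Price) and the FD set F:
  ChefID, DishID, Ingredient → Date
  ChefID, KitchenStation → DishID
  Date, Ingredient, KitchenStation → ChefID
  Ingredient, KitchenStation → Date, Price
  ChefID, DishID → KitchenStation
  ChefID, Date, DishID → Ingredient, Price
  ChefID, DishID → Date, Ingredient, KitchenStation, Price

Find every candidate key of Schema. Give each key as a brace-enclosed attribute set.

Closure of {ChefID, DishID} is {ChefID, Date, DishID, Ingredient, KitchenStation, Price}, the whole schema; {ChefID, DishID} is a candidate key.
Closure of {ChefID, KitchenStation} is {ChefID, Date, DishID, Ingredient, KitchenStation, Price}, the whole schema; {ChefID, KitchenStation} is a candidate key.
Closure of {Ingredient, KitchenStation} is {ChefID, Date, DishID, Ingredient, KitchenStation, Price}, the whole schema; {Ingredient, KitchenStation} is a candidate key.
No proper subset of any of these is a key, and no other minimal superkey exists.

{ChefID, DishID}, {ChefID, KitchenStation}, {Ingredient, KitchenStation}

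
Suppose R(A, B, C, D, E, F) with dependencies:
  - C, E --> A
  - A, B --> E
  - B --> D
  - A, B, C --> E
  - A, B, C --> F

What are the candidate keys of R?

No FD produces {B, C}, so they must be in every candidate key.
{A, B, C} is a candidate key since {A, B, C}⁺ = {A, B, C, D, E, F} covers every attribute.
{B, C, E} is a candidate key since {B, C, E}⁺ = {A, B, C, D, E, F} covers every attribute.
Any other superkey properly contains one of these, so there are no further candidate keys.

{A, B, C}, {B, C, E}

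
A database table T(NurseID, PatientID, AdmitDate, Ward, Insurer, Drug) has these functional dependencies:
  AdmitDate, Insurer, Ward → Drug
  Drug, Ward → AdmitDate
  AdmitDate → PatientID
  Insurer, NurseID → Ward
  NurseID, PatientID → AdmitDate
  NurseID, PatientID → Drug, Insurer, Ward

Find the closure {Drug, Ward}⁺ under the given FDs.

Start with {Drug, Ward}.
Drug, Ward → AdmitDate applies; add {AdmitDate} → now {AdmitDate, Drug, Ward}.
AdmitDate → PatientID applies; add {PatientID} → now {AdmitDate, Drug, PatientID, Ward}.
No further FD applies.

{AdmitDate, Drug, PatientID, Ward}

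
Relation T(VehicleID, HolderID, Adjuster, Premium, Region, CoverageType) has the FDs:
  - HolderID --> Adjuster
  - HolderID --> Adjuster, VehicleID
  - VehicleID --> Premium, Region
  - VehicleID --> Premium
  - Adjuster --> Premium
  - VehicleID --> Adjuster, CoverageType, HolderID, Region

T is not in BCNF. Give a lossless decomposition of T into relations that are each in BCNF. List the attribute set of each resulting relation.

Candidate keys of the original relation: {HolderID}, {VehicleID}.
{Adjuster, CoverageType, HolderID, Premium, Region, VehicleID}: {Adjuster} determines {Adjuster, Premium} here but is not a superkey — split on Adjuster --> Premium, giving {Adjuster, Premium} and {Adjuster, CoverageType, HolderID, Region, VehicleID}.
{Adjuster, Premium} has no BCNF violation.
{Adjuster, CoverageType, HolderID, Region, VehicleID} has no BCNF violation.

{Adjuster, CoverageType, HolderID, Region, VehicleID}; {Adjuster, Premium}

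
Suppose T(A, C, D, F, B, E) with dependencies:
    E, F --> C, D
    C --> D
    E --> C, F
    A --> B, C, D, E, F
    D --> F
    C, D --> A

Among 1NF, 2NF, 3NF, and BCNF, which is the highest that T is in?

Candidate keys: {A}, {C}, {E}. Prime attributes: {A, C, E}.
D --> F breaks BCNF: {D}⁺ = {D, F}, so {D} is not a superkey.
D --> F determines the non-prime attribute {F} from a non-superkey — 3NF is violated.
All keys have size 1, which rules out partial dependencies — 2NF is satisfied.

2NF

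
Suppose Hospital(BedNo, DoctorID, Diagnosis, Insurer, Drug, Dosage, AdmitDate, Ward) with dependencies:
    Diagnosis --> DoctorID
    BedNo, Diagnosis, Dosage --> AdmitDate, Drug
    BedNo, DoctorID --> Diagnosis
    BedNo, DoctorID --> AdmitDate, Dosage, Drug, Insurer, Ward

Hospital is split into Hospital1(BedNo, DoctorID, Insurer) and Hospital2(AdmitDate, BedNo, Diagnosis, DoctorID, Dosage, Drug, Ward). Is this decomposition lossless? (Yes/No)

Yes

Common attributes: {BedNo, DoctorID}; their closure is {AdmitDate, BedNo, Diagnosis, DoctorID, Dosage, Drug, Insurer, Ward}.
This includes all of Hospital1, so the common attributes are a superkey of Hospital1 — the join is lossless.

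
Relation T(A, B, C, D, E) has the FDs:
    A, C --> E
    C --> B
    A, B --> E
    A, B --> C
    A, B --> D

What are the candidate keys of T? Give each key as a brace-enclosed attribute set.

{A, B}, {A, C}

{A} never appears on the right of any FD, so every key must include it.
Closure of {A, B} is {A, B, C, D, E}, the whole schema; {A, B} is a candidate key.
Closure of {A, C} is {A, B, C, D, E}, the whole schema; {A, C} is a candidate key.
Any other superkey properly contains one of these, so there are no further candidate keys.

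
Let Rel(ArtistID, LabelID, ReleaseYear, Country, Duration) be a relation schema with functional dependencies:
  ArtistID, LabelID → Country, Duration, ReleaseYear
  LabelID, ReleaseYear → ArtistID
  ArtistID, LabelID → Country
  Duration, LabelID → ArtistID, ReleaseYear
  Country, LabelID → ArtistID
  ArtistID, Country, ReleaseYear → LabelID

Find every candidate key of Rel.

{ArtistID, LabelID}⁺ = {ArtistID, Country, Duration, LabelID, ReleaseYear}, which is every attribute, so {ArtistID, LabelID} is a candidate key.
{Country, LabelID}⁺ = {ArtistID, Country, Duration, LabelID, ReleaseYear}, which is every attribute, so {Country, LabelID} is a candidate key.
{Duration, LabelID}⁺ = {ArtistID, Country, Duration, LabelID, ReleaseYear}, which is every attribute, so {Duration, LabelID} is a candidate key.
{LabelID, ReleaseYear}⁺ = {ArtistID, Country, Duration, LabelID, ReleaseYear}, which is every attribute, so {LabelID, ReleaseYear} is a candidate key.
{ArtistID, Country, ReleaseYear}⁺ = {ArtistID, Country, Duration, LabelID, ReleaseYear}, which is every attribute, so {ArtistID, Country, ReleaseYear} is a candidate key.
These are minimal and exhaustive — every other superkey contains one of them.

{ArtistID, Country, ReleaseYear}, {ArtistID, LabelID}, {Country, LabelID}, {Duration, LabelID}, {LabelID, ReleaseYear}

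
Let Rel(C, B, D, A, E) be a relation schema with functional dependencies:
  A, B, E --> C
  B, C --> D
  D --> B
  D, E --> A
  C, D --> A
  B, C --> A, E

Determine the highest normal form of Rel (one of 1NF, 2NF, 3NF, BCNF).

3NF

Candidate keys: {A, B, E}, {B, C}, {C, D}, {D, E}. Prime attributes: {A, B, C, D, E}.
For D --> B we have {D}⁺ = {B, D}; {D} is not a superkey, so BCNF fails.
Since {B} ⊆ prime attributes and every other non-superkey FD also has a prime right side, the schema is in 3NF.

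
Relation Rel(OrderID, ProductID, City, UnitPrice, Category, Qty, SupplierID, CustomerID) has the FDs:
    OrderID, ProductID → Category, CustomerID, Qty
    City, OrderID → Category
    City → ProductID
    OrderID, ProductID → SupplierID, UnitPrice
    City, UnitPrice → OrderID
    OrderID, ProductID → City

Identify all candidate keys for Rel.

{City, OrderID}⁺ = {Category, City, CustomerID, OrderID, ProductID, Qty, SupplierID, UnitPrice} — all of the relation — so {City, OrderID} is a candidate key.
{City, UnitPrice}⁺ = {Category, City, CustomerID, OrderID, ProductID, Qty, SupplierID, UnitPrice} — all of the relation — so {City, UnitPrice} is a candidate key.
{OrderID, ProductID}⁺ = {Category, City, CustomerID, OrderID, ProductID, Qty, SupplierID, UnitPrice} — all of the relation — so {OrderID, ProductID} is a candidate key.
No proper subset of any of these is a key, and no other minimal superkey exists.

{City, OrderID}, {City, UnitPrice}, {OrderID, ProductID}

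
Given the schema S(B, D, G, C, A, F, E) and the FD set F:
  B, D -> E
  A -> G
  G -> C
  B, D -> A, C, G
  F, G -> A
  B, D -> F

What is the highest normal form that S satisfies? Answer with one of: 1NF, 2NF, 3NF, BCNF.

2NF

Candidate key: {B, D}. Prime attributes: {B, D}.
A -> G breaks BCNF: {A}⁺ = {A, C, G}, so {A} is not a superkey.
A -> G determines the non-prime attribute {G} from a non-superkey — 3NF is violated.
No proper subset of a key has a non-prime attribute in its closure, so there is no partial dependency; 2NF holds.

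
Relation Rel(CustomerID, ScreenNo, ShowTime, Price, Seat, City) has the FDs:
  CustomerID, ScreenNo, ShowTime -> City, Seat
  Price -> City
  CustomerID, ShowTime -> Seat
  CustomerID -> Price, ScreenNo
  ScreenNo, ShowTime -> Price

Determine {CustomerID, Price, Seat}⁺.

Start with {CustomerID, Price, Seat}.
Price -> City applies; add {City} → now {City, CustomerID, Price, Seat}.
CustomerID -> Price, ScreenNo applies; add {ScreenNo} → now {City, CustomerID, Price, ScreenNo, Seat}.
No further FD applies.

{City, CustomerID, Price, ScreenNo, Seat}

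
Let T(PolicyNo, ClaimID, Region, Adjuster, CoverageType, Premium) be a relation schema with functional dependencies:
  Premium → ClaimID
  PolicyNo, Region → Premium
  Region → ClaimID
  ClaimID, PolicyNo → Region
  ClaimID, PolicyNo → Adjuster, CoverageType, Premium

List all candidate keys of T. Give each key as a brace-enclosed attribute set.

{ClaimID, PolicyNo}, {PolicyNo, Premium}, {PolicyNo, Region}

Attributes never on any right-hand side: {PolicyNo} — every candidate key must contain it.
{ClaimID, PolicyNo}⁺ = {Adjuster, ClaimID, CoverageType, PolicyNo, Premium, Region}, which is every attribute, so {ClaimID, PolicyNo} is a candidate key.
{PolicyNo, Premium}⁺ = {Adjuster, ClaimID, CoverageType, PolicyNo, Premium, Region}, which is every attribute, so {PolicyNo, Premium} is a candidate key.
{PolicyNo, Region}⁺ = {Adjuster, ClaimID, CoverageType, PolicyNo, Premium, Region}, which is every attribute, so {PolicyNo, Region} is a candidate key.
These are minimal and exhaustive — every other superkey contains one of them.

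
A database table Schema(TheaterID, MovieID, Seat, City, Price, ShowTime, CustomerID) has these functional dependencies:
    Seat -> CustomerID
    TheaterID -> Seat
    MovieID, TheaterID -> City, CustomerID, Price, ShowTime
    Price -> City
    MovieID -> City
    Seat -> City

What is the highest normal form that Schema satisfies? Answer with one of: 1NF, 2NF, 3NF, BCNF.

Candidate key: {MovieID, TheaterID}. Prime attributes: {MovieID, TheaterID}.
Seat -> CustomerID: {Seat}⁺ = {City, CustomerID, Seat}, which is not all of the attributes, so the left side is not a superkey — BCNF is violated.
Because {CustomerID} is non-prime and the left side of Seat -> CustomerID is not a superkey, the relation is not in 3NF.
{MovieID} is a proper subset of the key {MovieID, TheaterID}, and {MovieID}⁺ contains the non-prime attribute {City} — a partial dependency, so 2NF is violated.

1NF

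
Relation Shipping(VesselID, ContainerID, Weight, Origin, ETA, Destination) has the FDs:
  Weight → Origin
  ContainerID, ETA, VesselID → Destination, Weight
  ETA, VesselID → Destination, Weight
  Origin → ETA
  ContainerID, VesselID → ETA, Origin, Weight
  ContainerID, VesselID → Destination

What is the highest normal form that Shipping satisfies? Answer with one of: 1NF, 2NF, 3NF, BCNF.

2NF

Candidate key: {ContainerID, VesselID}. Prime attributes: {ContainerID, VesselID}.
Weight → Origin breaks BCNF: {Weight}⁺ = {ETA, Origin, Weight}, so {Weight} is not a superkey.
Because {Origin} is non-prime and the left side of Weight → Origin is not a superkey, the relation is not in 3NF.
No non-prime attribute depends on a proper subset of any candidate key, so 2NF holds.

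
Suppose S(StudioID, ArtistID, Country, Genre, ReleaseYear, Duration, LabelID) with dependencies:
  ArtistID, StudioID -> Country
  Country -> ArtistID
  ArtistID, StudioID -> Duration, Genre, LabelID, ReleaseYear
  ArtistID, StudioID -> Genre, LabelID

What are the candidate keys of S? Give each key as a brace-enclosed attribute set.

{ArtistID, StudioID}, {Country, StudioID}

No FD produces {StudioID}, so it must be in every candidate key.
Closure of {ArtistID, StudioID} is {ArtistID, Country, Duration, Genre, LabelID, ReleaseYear, StudioID}, the whole schema; {ArtistID, StudioID} is a candidate key.
Closure of {Country, StudioID} is {ArtistID, Country, Duration, Genre, LabelID, ReleaseYear, StudioID}, the whole schema; {Country, StudioID} is a candidate key.
No proper subset of any of these is a key, and no other minimal superkey exists.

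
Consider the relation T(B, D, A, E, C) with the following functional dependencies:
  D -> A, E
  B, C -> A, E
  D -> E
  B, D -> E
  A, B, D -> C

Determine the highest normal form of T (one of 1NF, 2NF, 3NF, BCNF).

Candidate key: {B, D}. Prime attributes: {B, D}.
D -> A, E: {D}⁺ = {A, D, E}, which is not all of the attributes, so the left side is not a superkey — BCNF is violated.
D -> A, E has non-prime {A, E} on the right and a non-superkey on the left, so 3NF fails.
{D} is a proper subset of the key {B, D}, and {D}⁺ contains the non-prime attributes {A, E} — a partial dependency, so 2NF is violated.

1NF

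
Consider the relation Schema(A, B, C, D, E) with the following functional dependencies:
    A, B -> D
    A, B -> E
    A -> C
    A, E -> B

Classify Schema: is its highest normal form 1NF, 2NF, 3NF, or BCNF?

1NF

Candidate keys: {A, B}, {A, E}. Prime attributes: {A, B, E}.
For A -> C we have {A}⁺ = {A, C}; {A} is not a superkey, so BCNF fails.
Because {C} is non-prime and the left side of A -> C is not a superkey, the relation is not in 3NF.
The proper key subset {A} of {A, B} determines non-prime {C}, so the relation is not even in 2NF.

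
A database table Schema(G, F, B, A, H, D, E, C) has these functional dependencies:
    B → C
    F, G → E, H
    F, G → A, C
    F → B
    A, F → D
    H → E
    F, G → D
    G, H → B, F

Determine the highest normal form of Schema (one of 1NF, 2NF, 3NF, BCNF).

Candidate keys: {F, G}, {G, H}. Prime attributes: {F, G, H}.
For B → C we have {B}⁺ = {B, C}; {B} is not a superkey, so BCNF fails.
B → C has non-prime {C} on the right and a non-superkey on the left, so 3NF fails.
{F} is a proper subset of the key {F, G}, and {F}⁺ contains the non-prime attributes {B, C} — a partial dependency, so 2NF is violated.

1NF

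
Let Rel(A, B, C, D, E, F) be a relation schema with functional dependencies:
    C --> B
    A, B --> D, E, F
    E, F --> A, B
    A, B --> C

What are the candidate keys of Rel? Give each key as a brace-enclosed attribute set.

{A, B}, {A, C}, {E, F}

{A, B}⁺ = {A, B, C, D, E, F}, which is every attribute, so {A, B} is a candidate key.
{A, C}⁺ = {A, B, C, D, E, F}, which is every attribute, so {A, C} is a candidate key.
{E, F}⁺ = {A, B, C, D, E, F}, which is every attribute, so {E, F} is a candidate key.
No proper subset of any of these is a key, and no other minimal superkey exists.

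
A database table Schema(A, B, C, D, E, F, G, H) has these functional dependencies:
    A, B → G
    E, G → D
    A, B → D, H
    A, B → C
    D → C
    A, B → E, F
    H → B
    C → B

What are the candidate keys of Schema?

No FD produces {A}, so it must be in every candidate key.
{A, B} is a candidate key since {A, B}⁺ = {A, B, C, D, E, F, G, H} covers every attribute.
{A, C} is a candidate key since {A, C}⁺ = {A, B, C, D, E, F, G, H} covers every attribute.
{A, D} is a candidate key since {A, D}⁺ = {A, B, C, D, E, F, G, H} covers every attribute.
{A, H} is a candidate key since {A, H}⁺ = {A, B, C, D, E, F, G, H} covers every attribute.
{A, E, G} is a candidate key since {A, E, G}⁺ = {A, B, C, D, E, F, G, H} covers every attribute.
Any other superkey properly contains one of these, so there are no further candidate keys.

{A, B}, {A, C}, {A, D}, {A, E, G}, {A, H}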